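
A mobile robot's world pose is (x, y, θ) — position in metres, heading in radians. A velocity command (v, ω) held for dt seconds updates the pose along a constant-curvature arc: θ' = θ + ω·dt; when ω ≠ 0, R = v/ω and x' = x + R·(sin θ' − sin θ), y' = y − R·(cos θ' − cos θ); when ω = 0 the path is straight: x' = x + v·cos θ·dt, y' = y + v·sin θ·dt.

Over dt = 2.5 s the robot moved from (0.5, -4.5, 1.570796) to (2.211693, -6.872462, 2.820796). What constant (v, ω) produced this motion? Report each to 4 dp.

v = -1.2500, ω = 0.5000

Δθ = 2.820796 − 1.570796 = 1.250000
ω = Δθ/dt = 1.250000/2.5 = 0.5000
R = −Δy/(cos θ' − cos θ) = -2.5000
v = R·ω = -2.5000·0.5000 = -1.2500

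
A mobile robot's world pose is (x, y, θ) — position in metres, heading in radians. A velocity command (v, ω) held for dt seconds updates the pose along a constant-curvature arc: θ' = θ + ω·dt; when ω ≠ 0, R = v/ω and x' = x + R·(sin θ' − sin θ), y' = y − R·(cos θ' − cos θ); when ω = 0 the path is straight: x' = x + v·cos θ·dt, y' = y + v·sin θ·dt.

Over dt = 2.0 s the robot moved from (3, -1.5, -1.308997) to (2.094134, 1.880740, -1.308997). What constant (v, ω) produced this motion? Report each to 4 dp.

Δθ = -1.308997 − -1.308997 = 0.000000
ω = Δθ/dt = 0.000000/2.0 = 0.0000
ω = 0 → v = (Δx·cos θ + Δy·sin θ)/dt = -1.7500

v = -1.7500, ω = 0.0000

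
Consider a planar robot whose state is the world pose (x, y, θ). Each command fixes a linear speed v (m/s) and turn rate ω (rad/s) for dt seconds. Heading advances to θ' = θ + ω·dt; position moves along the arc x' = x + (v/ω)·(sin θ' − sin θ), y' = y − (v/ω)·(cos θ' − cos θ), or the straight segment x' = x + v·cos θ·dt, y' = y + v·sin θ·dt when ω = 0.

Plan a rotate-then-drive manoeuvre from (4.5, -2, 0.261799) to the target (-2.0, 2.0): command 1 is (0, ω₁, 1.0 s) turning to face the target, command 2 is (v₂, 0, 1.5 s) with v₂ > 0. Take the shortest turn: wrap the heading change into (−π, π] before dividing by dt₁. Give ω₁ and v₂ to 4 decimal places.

ω₁ = 2.3281, v₂ = 5.0881

heading to target = atan2(2−-2, -2−4.5) = 2.5899
Δθ = wrap(2.5899 − 0.2618) = 2.3281; ω₁ = Δθ/dt₁ = 2.3281
distance = √((-2−4.5)² + (2−-2)²) = 7.6322; v₂ = distance/dt₂ = 5.0881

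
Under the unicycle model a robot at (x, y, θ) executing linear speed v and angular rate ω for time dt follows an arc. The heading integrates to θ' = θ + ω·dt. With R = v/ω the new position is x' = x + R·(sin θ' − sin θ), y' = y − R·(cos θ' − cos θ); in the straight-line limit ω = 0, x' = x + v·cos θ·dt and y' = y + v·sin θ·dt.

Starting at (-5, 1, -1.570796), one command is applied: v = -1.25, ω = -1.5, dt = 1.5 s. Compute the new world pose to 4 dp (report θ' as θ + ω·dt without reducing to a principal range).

(-3.6432, 1.6484, -3.8208)

θ' = -1.5708 + -1.5·1.5 = -3.8208
R = v/ω = -1.25/-1.5 = 0.8333
x' = -5 + 0.8333·(sin -3.8208 − sin -1.5708) = -3.6432
y' = 1 − 0.8333·(cos -3.8208 − cos -1.5708) = 1.6484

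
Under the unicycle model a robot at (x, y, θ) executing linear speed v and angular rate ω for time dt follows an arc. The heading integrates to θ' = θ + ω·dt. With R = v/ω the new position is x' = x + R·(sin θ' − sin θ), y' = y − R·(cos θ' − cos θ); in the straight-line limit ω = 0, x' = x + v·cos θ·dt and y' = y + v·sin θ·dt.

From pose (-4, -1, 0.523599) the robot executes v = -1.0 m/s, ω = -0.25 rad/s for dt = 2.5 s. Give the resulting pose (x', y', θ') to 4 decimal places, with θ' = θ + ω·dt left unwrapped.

θ' = 0.5236 + -0.25·2.5 = -0.1014
R = v/ω = -1.0/-0.25 = 4.0000
x' = -4 + 4.0000·(sin -0.1014 − sin 0.5236) = -6.4049
y' = -1 − 4.0000·(cos -0.1014 − cos 0.5236) = -1.5154

(-6.4049, -1.5154, -0.1014)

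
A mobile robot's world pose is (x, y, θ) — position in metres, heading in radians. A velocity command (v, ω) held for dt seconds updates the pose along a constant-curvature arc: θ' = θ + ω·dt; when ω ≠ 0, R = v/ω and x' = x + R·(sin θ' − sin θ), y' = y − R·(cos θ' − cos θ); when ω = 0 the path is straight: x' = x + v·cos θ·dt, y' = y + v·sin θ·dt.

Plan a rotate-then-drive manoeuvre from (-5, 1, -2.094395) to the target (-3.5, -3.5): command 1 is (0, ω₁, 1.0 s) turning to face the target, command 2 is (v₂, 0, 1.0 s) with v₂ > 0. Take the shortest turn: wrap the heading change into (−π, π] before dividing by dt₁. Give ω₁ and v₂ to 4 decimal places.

heading to target = atan2(-3.5−1, -3.5−-5) = -1.2490
Δθ = wrap(-1.2490 − -2.0944) = 0.8453; ω₁ = Δθ/dt₁ = 0.8453
distance = √((-3.5−-5)² + (-3.5−1)²) = 4.7434; v₂ = distance/dt₂ = 4.7434

ω₁ = 0.8453, v₂ = 4.7434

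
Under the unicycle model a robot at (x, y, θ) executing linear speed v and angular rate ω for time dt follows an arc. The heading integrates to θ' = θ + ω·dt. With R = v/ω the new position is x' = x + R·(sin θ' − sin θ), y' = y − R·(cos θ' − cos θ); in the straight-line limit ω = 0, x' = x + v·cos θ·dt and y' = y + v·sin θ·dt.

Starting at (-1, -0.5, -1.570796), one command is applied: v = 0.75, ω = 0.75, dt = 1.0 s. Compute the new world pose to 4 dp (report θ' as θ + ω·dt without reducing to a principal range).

θ' = -1.5708 + 0.75·1.0 = -0.8208
R = v/ω = 0.75/0.75 = 1.0000
x' = -1 + 1.0000·(sin -0.8208 − sin -1.5708) = -0.7317
y' = -0.5 − 1.0000·(cos -0.8208 − cos -1.5708) = -1.1816

(-0.7317, -1.1816, -0.8208)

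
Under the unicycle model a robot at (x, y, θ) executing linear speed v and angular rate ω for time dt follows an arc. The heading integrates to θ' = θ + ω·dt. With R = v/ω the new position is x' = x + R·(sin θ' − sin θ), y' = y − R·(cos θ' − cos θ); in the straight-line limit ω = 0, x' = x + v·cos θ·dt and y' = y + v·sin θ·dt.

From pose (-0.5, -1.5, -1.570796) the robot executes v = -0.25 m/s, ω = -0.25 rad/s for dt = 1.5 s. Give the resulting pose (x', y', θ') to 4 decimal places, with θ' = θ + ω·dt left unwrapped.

(-0.4305, -1.1337, -1.9458)

θ' = -1.5708 + -0.25·1.5 = -1.9458
R = v/ω = -0.25/-0.25 = 1.0000
x' = -0.5 + 1.0000·(sin -1.9458 − sin -1.5708) = -0.4305
y' = -1.5 − 1.0000·(cos -1.9458 − cos -1.5708) = -1.1337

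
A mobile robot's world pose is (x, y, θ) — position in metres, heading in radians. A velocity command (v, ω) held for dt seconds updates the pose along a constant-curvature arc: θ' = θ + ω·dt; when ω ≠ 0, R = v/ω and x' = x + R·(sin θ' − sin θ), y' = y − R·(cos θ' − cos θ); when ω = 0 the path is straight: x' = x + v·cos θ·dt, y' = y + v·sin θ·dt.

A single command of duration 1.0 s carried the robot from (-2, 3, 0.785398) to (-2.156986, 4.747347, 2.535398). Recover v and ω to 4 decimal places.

v = 2.0000, ω = 1.7500

Δθ = 2.535398 − 0.785398 = 1.750000
ω = Δθ/dt = 1.750000/1.0 = 1.7500
R = −Δy/(cos θ' − cos θ) = 1.1429
v = R·ω = 1.1429·1.7500 = 2.0000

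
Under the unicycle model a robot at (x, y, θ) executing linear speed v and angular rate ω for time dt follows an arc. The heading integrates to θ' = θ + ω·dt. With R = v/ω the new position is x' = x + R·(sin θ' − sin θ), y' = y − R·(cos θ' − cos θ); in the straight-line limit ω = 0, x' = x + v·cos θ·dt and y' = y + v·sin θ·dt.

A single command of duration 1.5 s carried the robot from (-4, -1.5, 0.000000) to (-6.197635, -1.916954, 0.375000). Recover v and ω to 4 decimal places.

Δθ = 0.375000 − 0.000000 = 0.375000
ω = Δθ/dt = 0.375000/1.5 = 0.2500
R = Δx/(sin θ' − sin θ) = -6.0000
v = R·ω = -6.0000·0.2500 = -1.5000

v = -1.5000, ω = 0.2500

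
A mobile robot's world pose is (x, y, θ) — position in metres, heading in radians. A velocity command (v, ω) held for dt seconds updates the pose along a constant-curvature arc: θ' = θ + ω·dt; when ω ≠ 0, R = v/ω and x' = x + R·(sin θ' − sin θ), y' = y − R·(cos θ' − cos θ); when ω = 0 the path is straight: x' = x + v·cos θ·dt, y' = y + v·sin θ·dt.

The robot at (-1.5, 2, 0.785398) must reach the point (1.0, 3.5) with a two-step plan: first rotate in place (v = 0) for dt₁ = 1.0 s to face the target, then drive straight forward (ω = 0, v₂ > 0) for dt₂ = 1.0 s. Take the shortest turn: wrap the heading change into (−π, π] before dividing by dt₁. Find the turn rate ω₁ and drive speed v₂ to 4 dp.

heading to target = atan2(3.5−2, 1−-1.5) = 0.5404
Δθ = wrap(0.5404 − 0.7854) = -0.2450; ω₁ = Δθ/dt₁ = -0.2450
distance = √((1−-1.5)² + (3.5−2)²) = 2.9155; v₂ = distance/dt₂ = 2.9155

ω₁ = -0.2450, v₂ = 2.9155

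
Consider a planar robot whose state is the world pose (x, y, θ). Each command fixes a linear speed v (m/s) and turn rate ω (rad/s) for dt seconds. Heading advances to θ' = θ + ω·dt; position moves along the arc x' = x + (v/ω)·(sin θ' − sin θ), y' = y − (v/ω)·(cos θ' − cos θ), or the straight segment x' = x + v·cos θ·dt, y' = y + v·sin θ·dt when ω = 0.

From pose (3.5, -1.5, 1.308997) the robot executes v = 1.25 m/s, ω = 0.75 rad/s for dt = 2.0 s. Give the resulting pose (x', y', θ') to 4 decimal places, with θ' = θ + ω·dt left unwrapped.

θ' = 1.3090 + 0.75·2.0 = 2.8090
R = v/ω = 1.25/0.75 = 1.6667
x' = 3.5 + 1.6667·(sin 2.8090 − sin 1.3090) = 2.4343
y' = -1.5 − 1.6667·(cos 2.8090 − cos 1.3090) = 0.5067

(2.4343, 0.5067, 2.8090)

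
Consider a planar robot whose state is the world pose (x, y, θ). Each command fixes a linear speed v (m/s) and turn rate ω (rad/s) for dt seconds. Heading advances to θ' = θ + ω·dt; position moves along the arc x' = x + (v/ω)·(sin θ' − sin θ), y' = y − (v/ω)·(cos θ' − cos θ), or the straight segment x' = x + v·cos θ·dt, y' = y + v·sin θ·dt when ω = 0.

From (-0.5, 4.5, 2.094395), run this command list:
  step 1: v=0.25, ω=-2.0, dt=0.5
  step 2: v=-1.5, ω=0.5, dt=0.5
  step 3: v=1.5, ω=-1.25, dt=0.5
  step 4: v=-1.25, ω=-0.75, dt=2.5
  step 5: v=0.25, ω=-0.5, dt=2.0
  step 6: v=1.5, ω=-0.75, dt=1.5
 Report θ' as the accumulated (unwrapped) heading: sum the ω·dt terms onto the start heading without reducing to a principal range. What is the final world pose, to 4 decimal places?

(-4.9903, 3.7778, -3.2806)

step 1: θ'=1.0944 (R=-0.1250) → pose (-0.5028, 4.6198, 1.0944)
step 2: θ'=1.3444 (R=-3.0000) → pose (-0.7603, 3.9175, 1.3444)
step 3: θ'=0.7194 (R=-1.2000) → pose (-0.3817, 4.5508, 0.7194)
step 4: θ'=-1.1556 (R=1.6667) → pose (-3.0049, 5.1322, -1.1556)
step 5: θ'=-2.1556 (R=-0.5000) → pose (-3.0455, 4.6545, -2.1556)
step 6: θ'=-3.2806 (R=-2.0000) → pose (-4.9903, 3.7778, -3.2806)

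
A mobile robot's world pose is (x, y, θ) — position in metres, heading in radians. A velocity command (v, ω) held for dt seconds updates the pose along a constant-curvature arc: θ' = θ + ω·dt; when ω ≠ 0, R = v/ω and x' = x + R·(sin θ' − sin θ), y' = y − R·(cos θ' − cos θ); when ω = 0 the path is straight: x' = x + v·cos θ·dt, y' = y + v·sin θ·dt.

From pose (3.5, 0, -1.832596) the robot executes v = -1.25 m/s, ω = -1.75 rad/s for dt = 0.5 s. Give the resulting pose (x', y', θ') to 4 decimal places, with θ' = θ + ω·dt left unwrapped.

(3.8896, 0.4632, -2.7076)

θ' = -1.8326 + -1.75·0.5 = -2.7076
R = v/ω = -1.25/-1.75 = 0.7143
x' = 3.5 + 0.7143·(sin -2.7076 − sin -1.8326) = 3.8896
y' = 0 − 0.7143·(cos -2.7076 − cos -1.8326) = 0.4632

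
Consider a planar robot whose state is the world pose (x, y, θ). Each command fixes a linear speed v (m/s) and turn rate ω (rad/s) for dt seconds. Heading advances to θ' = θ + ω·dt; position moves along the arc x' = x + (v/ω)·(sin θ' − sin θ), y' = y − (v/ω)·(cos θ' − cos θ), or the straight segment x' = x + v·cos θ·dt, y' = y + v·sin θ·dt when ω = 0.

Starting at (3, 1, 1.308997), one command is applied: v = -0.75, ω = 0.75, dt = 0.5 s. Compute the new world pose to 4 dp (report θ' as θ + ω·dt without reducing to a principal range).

(2.9723, 0.6282, 1.6840)

θ' = 1.3090 + 0.75·0.5 = 1.6840
R = v/ω = -0.75/0.75 = -1.0000
x' = 3 + -1.0000·(sin 1.6840 − sin 1.3090) = 2.9723
y' = 1 − -1.0000·(cos 1.6840 − cos 1.3090) = 0.6282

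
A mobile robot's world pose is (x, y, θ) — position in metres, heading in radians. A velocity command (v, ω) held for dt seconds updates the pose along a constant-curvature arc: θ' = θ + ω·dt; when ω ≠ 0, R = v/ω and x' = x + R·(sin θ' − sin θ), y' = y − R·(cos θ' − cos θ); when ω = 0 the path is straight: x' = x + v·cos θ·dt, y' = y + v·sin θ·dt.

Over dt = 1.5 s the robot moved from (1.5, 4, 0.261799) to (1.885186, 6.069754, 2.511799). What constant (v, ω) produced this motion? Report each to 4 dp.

v = 1.7500, ω = 1.5000

Δθ = 2.511799 − 0.261799 = 2.250000
ω = Δθ/dt = 2.250000/1.5 = 1.5000
R = −Δy/(cos θ' − cos θ) = 1.1667
v = R·ω = 1.1667·1.5000 = 1.7500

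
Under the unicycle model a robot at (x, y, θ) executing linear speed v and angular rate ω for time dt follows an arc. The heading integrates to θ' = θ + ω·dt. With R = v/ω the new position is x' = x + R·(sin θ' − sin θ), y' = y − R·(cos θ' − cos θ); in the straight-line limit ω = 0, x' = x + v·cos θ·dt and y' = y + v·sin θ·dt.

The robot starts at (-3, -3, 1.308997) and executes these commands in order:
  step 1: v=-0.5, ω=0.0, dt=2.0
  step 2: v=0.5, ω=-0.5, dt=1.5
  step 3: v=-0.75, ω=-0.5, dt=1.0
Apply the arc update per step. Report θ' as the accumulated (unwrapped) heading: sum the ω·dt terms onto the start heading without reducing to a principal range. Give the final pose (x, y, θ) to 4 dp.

step 1: θ'=1.3090 (straight) → pose (-3.2588, -3.9659, 1.3090)
step 2: θ'=0.5590 (R=-1.0000) → pose (-2.8232, -3.3770, 0.5590)
step 3: θ'=0.0590 (R=1.5000) → pose (-3.5303, -3.6027, 0.0590)

(-3.5303, -3.6027, 0.0590)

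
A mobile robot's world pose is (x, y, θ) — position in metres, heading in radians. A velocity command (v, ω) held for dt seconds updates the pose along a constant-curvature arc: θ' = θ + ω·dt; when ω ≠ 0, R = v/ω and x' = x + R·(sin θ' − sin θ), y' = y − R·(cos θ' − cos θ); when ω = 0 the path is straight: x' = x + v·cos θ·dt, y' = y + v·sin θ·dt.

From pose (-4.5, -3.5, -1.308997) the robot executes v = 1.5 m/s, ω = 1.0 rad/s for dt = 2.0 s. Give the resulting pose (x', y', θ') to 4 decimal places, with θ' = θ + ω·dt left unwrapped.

θ' = -1.3090 + 1.0·2.0 = 0.6910
R = v/ω = 1.5/1.0 = 1.5000
x' = -4.5 + 1.5000·(sin 0.6910 − sin -1.3090) = -2.0951
y' = -3.5 − 1.5000·(cos 0.6910 − cos -1.3090) = -4.2677

(-2.0951, -4.2677, 0.6910)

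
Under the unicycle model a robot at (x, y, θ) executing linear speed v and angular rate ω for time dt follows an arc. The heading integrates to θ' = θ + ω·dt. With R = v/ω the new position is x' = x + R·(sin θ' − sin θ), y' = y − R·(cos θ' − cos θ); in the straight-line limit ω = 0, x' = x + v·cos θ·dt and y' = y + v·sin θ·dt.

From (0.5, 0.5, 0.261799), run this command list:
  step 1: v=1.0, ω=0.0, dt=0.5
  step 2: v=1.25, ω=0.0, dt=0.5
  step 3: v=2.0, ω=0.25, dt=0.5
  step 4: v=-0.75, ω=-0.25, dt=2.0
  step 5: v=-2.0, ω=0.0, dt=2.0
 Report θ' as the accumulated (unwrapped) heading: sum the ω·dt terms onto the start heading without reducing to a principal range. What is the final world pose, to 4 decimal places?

step 1: θ'=0.2618 (straight) → pose (0.9830, 0.6294, 0.2618)
step 2: θ'=0.2618 (straight) → pose (1.5867, 0.7912, 0.2618)
step 3: θ'=0.3868 (R=8.0000) → pose (2.5339, 1.1096, 0.3868)
step 4: θ'=-0.1132 (R=3.0000) → pose (1.0634, 0.9072, -0.1132)
step 5: θ'=-0.1132 (straight) → pose (-2.9110, 1.3590, -0.1132)

(-2.9110, 1.3590, -0.1132)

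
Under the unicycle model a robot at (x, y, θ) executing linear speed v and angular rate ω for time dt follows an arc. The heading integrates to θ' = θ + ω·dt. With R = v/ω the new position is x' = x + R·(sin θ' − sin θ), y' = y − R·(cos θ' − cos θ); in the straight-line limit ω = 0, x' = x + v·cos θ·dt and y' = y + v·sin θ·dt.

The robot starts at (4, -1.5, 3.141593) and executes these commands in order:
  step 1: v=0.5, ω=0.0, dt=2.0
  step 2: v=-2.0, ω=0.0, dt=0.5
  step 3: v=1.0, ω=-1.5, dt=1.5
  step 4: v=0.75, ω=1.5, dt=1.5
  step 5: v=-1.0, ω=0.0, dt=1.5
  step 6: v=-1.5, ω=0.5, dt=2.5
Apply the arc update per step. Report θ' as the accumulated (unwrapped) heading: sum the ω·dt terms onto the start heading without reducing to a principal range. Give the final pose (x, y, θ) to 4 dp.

step 1: θ'=3.1416 (straight) → pose (3.0000, -1.5000, 3.1416)
step 2: θ'=3.1416 (straight) → pose (4.0000, -1.5000, 3.1416)
step 3: θ'=0.8916 (R=-0.6667) → pose (3.4813, -0.4146, 0.8916)
step 4: θ'=3.1416 (R=0.5000) → pose (3.0922, 0.3995, 3.1416)
step 5: θ'=3.1416 (straight) → pose (4.5922, 0.3995, 3.1416)
step 6: θ'=4.3916 (R=-3.0000) → pose (7.4392, 2.4536, 4.3916)

(7.4392, 2.4536, 4.3916)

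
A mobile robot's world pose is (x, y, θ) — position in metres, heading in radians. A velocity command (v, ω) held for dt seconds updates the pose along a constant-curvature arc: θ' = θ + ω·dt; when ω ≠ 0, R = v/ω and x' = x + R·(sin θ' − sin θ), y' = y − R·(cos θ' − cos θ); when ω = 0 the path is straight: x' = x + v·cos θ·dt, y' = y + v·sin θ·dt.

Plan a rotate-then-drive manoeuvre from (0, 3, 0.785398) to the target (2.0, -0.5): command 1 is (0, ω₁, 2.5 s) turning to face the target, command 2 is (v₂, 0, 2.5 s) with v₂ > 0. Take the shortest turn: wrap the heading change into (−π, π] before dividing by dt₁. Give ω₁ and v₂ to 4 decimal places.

ω₁ = -0.7348, v₂ = 1.6125

heading to target = atan2(-0.5−3, 2−0) = -1.0517
Δθ = wrap(-1.0517 − 0.7854) = -1.8370; ω₁ = Δθ/dt₁ = -0.7348
distance = √((2−0)² + (-0.5−3)²) = 4.0311; v₂ = distance/dt₂ = 1.6125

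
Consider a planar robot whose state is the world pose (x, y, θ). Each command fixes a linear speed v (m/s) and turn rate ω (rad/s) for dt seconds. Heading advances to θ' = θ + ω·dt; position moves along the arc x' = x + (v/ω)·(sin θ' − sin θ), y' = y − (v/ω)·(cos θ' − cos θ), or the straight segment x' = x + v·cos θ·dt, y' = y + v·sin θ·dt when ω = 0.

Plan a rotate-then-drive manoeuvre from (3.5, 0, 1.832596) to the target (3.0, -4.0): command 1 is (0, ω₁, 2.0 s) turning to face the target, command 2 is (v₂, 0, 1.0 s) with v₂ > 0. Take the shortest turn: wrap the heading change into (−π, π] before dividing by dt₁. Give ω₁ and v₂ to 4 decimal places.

ω₁ = 1.3777, v₂ = 4.0311

heading to target = atan2(-4−0, 3−3.5) = -1.6952
Δθ = wrap(-1.6952 − 1.8326) = 2.7554; ω₁ = Δθ/dt₁ = 1.3777
distance = √((3−3.5)² + (-4−0)²) = 4.0311; v₂ = distance/dt₂ = 4.0311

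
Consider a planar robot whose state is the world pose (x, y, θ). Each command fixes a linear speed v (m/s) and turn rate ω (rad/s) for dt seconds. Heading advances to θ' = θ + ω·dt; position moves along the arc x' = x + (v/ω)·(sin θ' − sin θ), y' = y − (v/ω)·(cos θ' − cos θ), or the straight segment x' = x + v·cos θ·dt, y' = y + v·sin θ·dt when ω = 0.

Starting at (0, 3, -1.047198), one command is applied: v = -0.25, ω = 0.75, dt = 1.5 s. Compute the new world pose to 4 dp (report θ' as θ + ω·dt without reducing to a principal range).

(-0.3146, 3.1657, 0.0778)

θ' = -1.0472 + 0.75·1.5 = 0.0778
R = v/ω = -0.25/0.75 = -0.3333
x' = 0 + -0.3333·(sin 0.0778 − sin -1.0472) = -0.3146
y' = 3 − -0.3333·(cos 0.0778 − cos -1.0472) = 3.1657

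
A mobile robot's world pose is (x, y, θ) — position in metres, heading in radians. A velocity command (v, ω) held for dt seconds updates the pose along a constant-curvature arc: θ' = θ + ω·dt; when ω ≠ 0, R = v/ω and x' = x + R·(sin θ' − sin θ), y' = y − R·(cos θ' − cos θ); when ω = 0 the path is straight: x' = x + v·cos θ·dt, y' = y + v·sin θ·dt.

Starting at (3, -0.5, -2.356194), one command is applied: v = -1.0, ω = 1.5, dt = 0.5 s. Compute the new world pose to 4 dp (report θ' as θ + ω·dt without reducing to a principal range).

(3.1948, -0.0522, -1.6062)

θ' = -2.3562 + 1.5·0.5 = -1.6062
R = v/ω = -1.0/1.5 = -0.6667
x' = 3 + -0.6667·(sin -1.6062 − sin -2.3562) = 3.1948
y' = -0.5 − -0.6667·(cos -1.6062 − cos -2.3562) = -0.0522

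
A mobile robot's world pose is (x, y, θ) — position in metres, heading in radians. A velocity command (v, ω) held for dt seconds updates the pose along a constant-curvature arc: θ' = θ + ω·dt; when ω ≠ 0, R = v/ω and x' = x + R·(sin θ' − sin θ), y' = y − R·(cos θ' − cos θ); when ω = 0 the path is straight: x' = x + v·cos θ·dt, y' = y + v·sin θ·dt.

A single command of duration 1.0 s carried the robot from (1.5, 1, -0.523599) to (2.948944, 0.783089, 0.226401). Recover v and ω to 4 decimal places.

Δθ = 0.226401 − -0.523599 = 0.750000
ω = Δθ/dt = 0.750000/1.0 = 0.7500
R = Δx/(sin θ' − sin θ) = 2.0000
v = R·ω = 2.0000·0.7500 = 1.5000

v = 1.5000, ω = 0.7500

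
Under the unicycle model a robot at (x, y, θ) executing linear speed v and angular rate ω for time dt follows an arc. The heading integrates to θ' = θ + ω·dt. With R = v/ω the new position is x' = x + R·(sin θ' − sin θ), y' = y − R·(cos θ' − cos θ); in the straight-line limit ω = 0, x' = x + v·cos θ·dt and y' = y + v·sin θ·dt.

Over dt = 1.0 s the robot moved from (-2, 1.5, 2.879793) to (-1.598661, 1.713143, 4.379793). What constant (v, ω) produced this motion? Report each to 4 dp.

Δθ = 4.379793 − 2.879793 = 1.500000
ω = Δθ/dt = 1.500000/1.0 = 1.5000
R = Δx/(sin θ' − sin θ) = -0.3333
v = R·ω = -0.3333·1.5000 = -0.5000

v = -0.5000, ω = 1.5000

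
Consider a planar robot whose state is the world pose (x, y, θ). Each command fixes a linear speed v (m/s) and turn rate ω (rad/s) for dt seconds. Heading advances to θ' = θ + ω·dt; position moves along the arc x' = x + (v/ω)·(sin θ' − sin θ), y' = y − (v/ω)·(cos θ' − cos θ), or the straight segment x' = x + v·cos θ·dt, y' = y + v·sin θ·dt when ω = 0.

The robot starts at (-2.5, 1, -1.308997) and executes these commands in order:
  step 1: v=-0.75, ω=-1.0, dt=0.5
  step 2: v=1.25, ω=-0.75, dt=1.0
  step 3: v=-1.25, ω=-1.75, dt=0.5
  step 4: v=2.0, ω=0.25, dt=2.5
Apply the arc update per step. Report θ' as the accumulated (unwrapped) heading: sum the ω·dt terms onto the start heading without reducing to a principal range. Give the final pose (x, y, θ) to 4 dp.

(-7.5261, 0.3613, -2.8090)

step 1: θ'=-1.8090 (R=0.7500) → pose (-2.5044, 1.3711, -1.8090)
step 2: θ'=-2.5590 (R=-1.6667) → pose (-3.2070, 0.3726, -2.5590)
step 3: θ'=-3.4340 (R=0.7143) → pose (-2.6081, 0.4601, -3.4340)
step 4: θ'=-2.8090 (R=8.0000) → pose (-7.5261, 0.3613, -2.8090)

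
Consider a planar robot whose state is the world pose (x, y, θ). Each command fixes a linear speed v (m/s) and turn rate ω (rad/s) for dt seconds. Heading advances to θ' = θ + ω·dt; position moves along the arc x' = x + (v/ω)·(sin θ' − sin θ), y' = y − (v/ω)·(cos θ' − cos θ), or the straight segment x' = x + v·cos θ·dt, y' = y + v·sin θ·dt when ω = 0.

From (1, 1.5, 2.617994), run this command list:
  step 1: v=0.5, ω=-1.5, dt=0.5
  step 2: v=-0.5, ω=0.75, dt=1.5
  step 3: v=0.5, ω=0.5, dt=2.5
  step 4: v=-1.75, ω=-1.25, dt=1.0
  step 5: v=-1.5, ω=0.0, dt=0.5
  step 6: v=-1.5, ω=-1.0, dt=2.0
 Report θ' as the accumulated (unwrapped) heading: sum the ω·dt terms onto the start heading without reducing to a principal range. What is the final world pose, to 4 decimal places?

(3.5788, -0.9722, 0.9930)

step 1: θ'=1.8680 (R=-0.3333) → pose (0.8479, 1.6911, 1.8680)
step 2: θ'=2.9930 (R=-0.6667) → pose (1.3867, 1.2270, 2.9930)
step 3: θ'=4.2430 (R=1.0000) → pose (0.3468, 0.6903, 4.2430)
step 4: θ'=2.9930 (R=1.4000) → pose (1.8026, 1.4416, 2.9930)
step 5: θ'=2.9930 (straight) → pose (2.5444, 1.3306, 2.9930)
step 6: θ'=0.9930 (R=1.5000) → pose (3.5788, -0.9722, 0.9930)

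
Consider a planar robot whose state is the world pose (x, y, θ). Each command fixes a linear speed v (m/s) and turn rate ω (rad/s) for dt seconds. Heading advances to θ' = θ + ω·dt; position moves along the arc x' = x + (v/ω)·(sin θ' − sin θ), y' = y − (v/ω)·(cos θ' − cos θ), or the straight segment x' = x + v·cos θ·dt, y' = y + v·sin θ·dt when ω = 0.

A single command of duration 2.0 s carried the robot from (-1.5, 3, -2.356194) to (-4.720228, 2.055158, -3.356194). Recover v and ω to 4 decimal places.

Δθ = -3.356194 − -2.356194 = -1.000000
ω = Δθ/dt = -1.000000/2.0 = -0.5000
R = Δx/(sin θ' − sin θ) = -3.5000
v = R·ω = -3.5000·-0.5000 = 1.7500

v = 1.7500, ω = -0.5000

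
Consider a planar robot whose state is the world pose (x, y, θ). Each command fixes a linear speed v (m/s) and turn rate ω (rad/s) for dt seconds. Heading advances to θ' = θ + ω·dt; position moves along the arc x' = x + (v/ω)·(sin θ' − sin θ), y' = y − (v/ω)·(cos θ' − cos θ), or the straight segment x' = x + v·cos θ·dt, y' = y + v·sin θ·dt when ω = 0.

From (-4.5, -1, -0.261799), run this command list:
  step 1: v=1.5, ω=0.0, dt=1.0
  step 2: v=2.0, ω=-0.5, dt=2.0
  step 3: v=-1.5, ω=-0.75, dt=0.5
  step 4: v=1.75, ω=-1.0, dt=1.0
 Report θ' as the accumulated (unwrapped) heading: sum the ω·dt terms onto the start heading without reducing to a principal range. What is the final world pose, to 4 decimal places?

step 1: θ'=-0.2618 (straight) → pose (-3.0511, -1.3882, -0.2618)
step 2: θ'=-1.2618 (R=-4.0000) → pose (-0.2758, -4.0355, -1.2618)
step 3: θ'=-1.6368 (R=2.0000) → pose (-0.3662, -3.2954, -1.6368)
step 4: θ'=-2.6368 (R=-1.7500) → pose (-1.2660, -4.7117, -2.6368)

(-1.2660, -4.7117, -2.6368)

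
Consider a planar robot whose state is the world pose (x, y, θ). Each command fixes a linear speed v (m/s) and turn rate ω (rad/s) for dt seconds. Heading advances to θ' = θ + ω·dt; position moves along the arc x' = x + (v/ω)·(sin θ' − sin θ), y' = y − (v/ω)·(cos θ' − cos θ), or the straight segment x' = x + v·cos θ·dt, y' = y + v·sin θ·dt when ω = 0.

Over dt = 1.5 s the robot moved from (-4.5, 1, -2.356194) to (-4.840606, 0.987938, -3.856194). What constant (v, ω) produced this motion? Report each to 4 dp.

v = 0.2500, ω = -1.0000

Δθ = -3.856194 − -2.356194 = -1.500000
ω = Δθ/dt = -1.500000/1.5 = -1.0000
R = Δx/(sin θ' − sin θ) = -0.2500
v = R·ω = -0.2500·-1.0000 = 0.2500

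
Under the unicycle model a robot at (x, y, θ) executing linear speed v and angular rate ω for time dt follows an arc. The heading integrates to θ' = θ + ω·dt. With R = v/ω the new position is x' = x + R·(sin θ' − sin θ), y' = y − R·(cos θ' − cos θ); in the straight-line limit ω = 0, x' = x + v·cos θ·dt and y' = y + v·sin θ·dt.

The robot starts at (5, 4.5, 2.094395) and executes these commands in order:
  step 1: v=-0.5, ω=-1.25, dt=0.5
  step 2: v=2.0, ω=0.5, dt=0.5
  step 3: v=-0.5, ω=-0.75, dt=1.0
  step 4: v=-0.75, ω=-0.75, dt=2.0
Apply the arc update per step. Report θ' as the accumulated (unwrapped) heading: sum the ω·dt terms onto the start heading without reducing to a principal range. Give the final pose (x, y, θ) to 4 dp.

step 1: θ'=1.4694 (R=0.4000) → pose (5.0515, 4.2595, 1.4694)
step 2: θ'=1.7194 (R=4.0000) → pose (5.0280, 5.2566, 1.7194)
step 3: θ'=0.9694 (R=0.6667) → pose (4.9184, 4.7807, 0.9694)
step 4: θ'=-0.5306 (R=1.0000) → pose (3.5878, 4.4840, -0.5306)

(3.5878, 4.4840, -0.5306)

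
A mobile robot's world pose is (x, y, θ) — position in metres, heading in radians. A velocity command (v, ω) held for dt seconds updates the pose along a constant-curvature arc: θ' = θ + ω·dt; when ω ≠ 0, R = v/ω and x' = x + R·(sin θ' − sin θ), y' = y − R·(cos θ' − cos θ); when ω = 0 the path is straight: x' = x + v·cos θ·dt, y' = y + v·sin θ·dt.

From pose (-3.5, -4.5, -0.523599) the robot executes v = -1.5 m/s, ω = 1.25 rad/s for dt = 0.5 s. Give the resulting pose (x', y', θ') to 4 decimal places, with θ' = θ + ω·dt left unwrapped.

θ' = -0.5236 + 1.25·0.5 = 0.1014
R = v/ω = -1.5/1.25 = -1.2000
x' = -3.5 + -1.2000·(sin 0.1014 − sin -0.5236) = -4.2215
y' = -4.5 − -1.2000·(cos 0.1014 − cos -0.5236) = -4.3454

(-4.2215, -4.3454, 0.1014)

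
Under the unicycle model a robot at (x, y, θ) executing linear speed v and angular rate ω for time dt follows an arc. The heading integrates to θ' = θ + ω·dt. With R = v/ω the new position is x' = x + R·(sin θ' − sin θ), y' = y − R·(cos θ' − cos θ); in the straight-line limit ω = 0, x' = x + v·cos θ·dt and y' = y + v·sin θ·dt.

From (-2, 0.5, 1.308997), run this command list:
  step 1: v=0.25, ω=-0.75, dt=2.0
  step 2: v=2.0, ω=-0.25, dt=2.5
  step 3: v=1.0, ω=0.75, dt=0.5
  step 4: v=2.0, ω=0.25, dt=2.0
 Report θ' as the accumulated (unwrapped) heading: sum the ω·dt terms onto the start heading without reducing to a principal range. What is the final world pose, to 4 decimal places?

step 1: θ'=-0.1910 (R=-0.3333) → pose (-1.6147, 0.7410, -0.1910)
step 2: θ'=-0.8160 (R=-8.0000) → pose (2.6938, -1.6324, -0.8160)
step 3: θ'=-0.4410 (R=1.3333) → pose (3.0959, -1.9247, -0.4410)
step 4: θ'=0.0590 (R=8.0000) → pose (6.9824, -2.6761, 0.0590)

(6.9824, -2.6761, 0.0590)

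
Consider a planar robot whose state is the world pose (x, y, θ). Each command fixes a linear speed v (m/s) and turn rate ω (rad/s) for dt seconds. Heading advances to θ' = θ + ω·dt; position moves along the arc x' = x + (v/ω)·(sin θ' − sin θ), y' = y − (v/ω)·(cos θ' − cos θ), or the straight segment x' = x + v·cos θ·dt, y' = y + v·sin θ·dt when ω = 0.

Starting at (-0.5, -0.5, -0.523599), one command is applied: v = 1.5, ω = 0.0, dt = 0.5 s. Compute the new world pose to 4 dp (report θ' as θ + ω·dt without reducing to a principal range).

(0.1495, -0.8750, -0.5236)

θ' = -0.5236 + 0.0·0.5 = -0.5236
ω = 0 → straight: x' = -0.5 + 1.5·cos(-0.5236)·0.5 = 0.1495
y' = -0.5 + 1.5·sin(-0.5236)·0.5 = -0.8750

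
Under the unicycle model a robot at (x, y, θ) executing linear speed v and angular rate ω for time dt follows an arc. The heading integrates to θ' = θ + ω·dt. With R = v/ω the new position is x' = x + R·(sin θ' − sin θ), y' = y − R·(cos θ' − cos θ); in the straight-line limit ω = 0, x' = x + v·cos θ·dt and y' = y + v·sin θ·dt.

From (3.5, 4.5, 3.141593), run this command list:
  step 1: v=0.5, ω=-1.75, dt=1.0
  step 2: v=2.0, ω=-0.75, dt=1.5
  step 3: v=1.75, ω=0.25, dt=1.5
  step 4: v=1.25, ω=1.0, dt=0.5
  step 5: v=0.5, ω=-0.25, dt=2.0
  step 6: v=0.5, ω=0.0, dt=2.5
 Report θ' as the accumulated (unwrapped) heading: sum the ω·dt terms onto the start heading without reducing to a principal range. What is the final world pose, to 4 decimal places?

(9.4971, 10.0778, 0.6416)

step 1: θ'=1.3916 (R=-0.2857) → pose (3.2189, 4.8366, 1.3916)
step 2: θ'=0.2666 (R=-2.6667) → pose (5.1403, 6.9338, 0.2666)
step 3: θ'=0.6416 (R=7.0000) → pose (7.4855, 8.0785, 0.6416)
step 4: θ'=1.1416 (R=1.2500) → pose (7.8740, 8.5597, 1.1416)
step 5: θ'=0.6416 (R=-2.0000) → pose (8.4957, 9.3297, 0.6416)
step 6: θ'=0.6416 (straight) → pose (9.4971, 10.0778, 0.6416)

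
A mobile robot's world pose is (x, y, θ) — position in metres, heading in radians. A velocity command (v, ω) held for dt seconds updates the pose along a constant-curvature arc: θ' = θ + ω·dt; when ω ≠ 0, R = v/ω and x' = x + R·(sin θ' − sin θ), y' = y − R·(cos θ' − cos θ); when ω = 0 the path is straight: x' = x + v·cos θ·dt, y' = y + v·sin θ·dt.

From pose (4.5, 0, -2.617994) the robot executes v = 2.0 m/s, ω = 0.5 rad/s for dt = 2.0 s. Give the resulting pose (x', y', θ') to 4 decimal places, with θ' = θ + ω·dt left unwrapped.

(2.5045, -3.2754, -1.6180)

θ' = -2.6180 + 0.5·2.0 = -1.6180
R = v/ω = 2.0/0.5 = 4.0000
x' = 4.5 + 4.0000·(sin -1.6180 − sin -2.6180) = 2.5045
y' = 0 − 4.0000·(cos -1.6180 − cos -2.6180) = -3.2754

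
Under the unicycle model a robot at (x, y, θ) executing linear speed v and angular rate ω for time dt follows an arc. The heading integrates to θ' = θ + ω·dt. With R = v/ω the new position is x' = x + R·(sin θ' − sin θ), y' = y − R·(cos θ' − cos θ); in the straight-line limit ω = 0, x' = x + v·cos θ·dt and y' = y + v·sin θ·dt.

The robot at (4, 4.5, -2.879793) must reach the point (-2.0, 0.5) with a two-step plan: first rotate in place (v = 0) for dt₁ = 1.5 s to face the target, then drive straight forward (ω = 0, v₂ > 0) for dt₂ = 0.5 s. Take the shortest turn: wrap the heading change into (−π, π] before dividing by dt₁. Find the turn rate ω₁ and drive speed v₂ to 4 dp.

heading to target = atan2(0.5−4.5, -2−4) = -2.5536
Δθ = wrap(-2.5536 − -2.8798) = 0.3262; ω₁ = Δθ/dt₁ = 0.2175
distance = √((-2−4)² + (0.5−4.5)²) = 7.2111; v₂ = distance/dt₂ = 14.4222

ω₁ = 0.2175, v₂ = 14.4222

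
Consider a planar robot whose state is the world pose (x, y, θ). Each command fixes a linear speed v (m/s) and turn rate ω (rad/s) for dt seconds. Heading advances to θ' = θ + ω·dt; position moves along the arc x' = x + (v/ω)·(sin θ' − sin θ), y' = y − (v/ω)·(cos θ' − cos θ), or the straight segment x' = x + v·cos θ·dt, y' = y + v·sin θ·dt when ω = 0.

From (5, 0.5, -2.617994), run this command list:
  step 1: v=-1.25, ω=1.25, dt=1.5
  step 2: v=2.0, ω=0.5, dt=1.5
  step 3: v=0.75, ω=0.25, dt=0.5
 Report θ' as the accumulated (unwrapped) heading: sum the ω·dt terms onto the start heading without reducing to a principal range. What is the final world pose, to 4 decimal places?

(8.2844, 1.0744, 0.1320)

step 1: θ'=-0.7430 (R=-1.0000) → pose (5.1765, 2.1025, -0.7430)
step 2: θ'=0.0070 (R=4.0000) → pose (7.9105, 1.0484, 0.0070)
step 3: θ'=0.1320 (R=3.0000) → pose (8.2844, 1.0744, 0.1320)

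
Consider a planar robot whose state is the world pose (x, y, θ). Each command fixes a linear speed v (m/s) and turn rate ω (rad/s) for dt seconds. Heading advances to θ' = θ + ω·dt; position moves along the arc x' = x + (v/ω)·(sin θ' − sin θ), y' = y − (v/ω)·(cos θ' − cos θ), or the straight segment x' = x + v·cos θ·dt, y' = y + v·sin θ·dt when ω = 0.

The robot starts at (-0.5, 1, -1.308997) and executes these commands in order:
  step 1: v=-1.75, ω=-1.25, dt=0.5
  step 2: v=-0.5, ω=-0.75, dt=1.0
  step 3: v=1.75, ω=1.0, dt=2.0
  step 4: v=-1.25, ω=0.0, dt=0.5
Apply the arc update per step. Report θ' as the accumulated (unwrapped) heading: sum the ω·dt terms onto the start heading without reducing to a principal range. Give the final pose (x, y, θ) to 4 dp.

step 1: θ'=-1.9340 (R=1.4000) → pose (-0.4564, 1.8597, -1.9340)
step 2: θ'=-2.6840 (R=0.6667) → pose (-0.1277, 2.2210, -2.6840)
step 3: θ'=-0.6840 (R=1.7500) → pose (-0.4604, -0.7053, -0.6840)
step 4: θ'=-0.6840 (straight) → pose (-0.9448, -0.3104, -0.6840)

(-0.9448, -0.3104, -0.6840)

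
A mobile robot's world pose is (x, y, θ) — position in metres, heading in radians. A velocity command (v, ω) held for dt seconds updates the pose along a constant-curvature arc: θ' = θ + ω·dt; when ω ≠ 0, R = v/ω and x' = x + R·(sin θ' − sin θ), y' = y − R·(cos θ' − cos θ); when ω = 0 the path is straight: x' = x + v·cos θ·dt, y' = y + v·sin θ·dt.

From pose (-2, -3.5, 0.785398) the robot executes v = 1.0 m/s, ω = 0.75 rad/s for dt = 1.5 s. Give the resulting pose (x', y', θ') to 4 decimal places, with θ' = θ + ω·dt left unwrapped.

θ' = 0.7854 + 0.75·1.5 = 1.9104
R = v/ω = 1.0/0.75 = 1.3333
x' = -2 + 1.3333·(sin 1.9104 − sin 0.7854) = -1.6856
y' = -3.5 − 1.3333·(cos 1.9104 − cos 0.7854) = -2.1130

(-1.6856, -2.1130, 1.9104)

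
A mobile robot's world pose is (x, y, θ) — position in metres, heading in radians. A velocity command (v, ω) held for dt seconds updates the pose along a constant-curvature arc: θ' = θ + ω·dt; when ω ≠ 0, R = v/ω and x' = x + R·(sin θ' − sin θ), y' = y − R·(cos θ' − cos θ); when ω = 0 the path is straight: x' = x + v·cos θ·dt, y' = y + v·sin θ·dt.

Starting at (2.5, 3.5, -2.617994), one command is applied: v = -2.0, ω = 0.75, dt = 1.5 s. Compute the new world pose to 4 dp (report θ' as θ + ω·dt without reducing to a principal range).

(3.8253, 6.0167, -1.4930)

θ' = -2.6180 + 0.75·1.5 = -1.4930
R = v/ω = -2.0/0.75 = -2.6667
x' = 2.5 + -2.6667·(sin -1.4930 − sin -2.6180) = 3.8253
y' = 3.5 − -2.6667·(cos -1.4930 − cos -2.6180) = 6.0167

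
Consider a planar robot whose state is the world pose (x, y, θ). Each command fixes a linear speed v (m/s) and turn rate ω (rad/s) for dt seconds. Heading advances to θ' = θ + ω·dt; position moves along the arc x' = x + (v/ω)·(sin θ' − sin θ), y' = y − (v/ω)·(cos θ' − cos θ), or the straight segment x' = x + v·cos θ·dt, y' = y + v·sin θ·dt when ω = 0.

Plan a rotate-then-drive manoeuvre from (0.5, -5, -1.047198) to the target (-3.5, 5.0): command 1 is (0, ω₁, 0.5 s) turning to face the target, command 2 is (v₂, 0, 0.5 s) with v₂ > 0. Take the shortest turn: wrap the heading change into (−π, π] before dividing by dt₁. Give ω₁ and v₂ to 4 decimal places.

heading to target = atan2(5−-5, -3.5−0.5) = 1.9513
Δθ = wrap(1.9513 − -1.0472) = 2.9985; ω₁ = Δθ/dt₁ = 5.9970
distance = √((-3.5−0.5)² + (5−-5)²) = 10.7703; v₂ = distance/dt₂ = 21.5407

ω₁ = 5.9970, v₂ = 21.5407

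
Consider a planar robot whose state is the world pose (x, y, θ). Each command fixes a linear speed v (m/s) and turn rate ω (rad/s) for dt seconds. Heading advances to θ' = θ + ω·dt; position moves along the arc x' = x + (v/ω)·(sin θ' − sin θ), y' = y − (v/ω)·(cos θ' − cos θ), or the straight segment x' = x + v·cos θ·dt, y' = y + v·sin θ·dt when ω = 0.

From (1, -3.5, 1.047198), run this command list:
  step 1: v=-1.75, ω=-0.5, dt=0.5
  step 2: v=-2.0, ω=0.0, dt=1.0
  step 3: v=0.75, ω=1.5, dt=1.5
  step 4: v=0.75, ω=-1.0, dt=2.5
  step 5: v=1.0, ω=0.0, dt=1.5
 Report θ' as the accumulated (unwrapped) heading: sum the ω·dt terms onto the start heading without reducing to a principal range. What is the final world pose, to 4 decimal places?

(-0.2737, -2.6116, 0.5472)

step 1: θ'=0.7972 (R=3.5000) → pose (0.4728, -4.1955, 0.7972)
step 2: θ'=0.7972 (straight) → pose (-0.9246, -5.6263, 0.7972)
step 3: θ'=3.0472 (R=0.5000) → pose (-1.2352, -4.7792, 3.0472)
step 4: θ'=0.5472 (R=-0.7500) → pose (-1.5547, -3.3920, 0.5472)
step 5: θ'=0.5472 (straight) → pose (-0.2737, -2.6116, 0.5472)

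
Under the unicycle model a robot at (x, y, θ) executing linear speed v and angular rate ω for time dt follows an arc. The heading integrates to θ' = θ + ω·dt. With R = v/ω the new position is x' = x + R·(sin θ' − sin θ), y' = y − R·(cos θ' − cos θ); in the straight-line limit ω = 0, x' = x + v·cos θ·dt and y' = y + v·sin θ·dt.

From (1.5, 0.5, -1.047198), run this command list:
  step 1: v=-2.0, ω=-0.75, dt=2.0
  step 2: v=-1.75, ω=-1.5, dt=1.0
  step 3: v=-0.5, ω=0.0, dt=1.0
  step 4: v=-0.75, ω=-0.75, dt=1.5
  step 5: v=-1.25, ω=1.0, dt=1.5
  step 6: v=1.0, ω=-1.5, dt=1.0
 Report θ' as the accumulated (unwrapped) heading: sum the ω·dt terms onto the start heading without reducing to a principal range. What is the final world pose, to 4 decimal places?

(4.5328, 1.5798, -5.1722)

step 1: θ'=-2.5472 (R=2.6667) → pose (2.3160, 4.0426, -2.5472)
step 2: θ'=-4.0472 (R=1.1667) → pose (3.8873, 3.7961, -4.0472)
step 3: θ'=-4.0472 (straight) → pose (4.1959, 3.4027, -4.0472)
step 4: θ'=-5.1722 (R=1.0000) → pose (4.3053, 2.3418, -5.1722)
step 5: θ'=-3.6722 (R=-1.2500) → pose (4.7929, 0.7089, -3.6722)
step 6: θ'=-5.1722 (R=-0.6667) → pose (4.5328, 1.5798, -5.1722)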